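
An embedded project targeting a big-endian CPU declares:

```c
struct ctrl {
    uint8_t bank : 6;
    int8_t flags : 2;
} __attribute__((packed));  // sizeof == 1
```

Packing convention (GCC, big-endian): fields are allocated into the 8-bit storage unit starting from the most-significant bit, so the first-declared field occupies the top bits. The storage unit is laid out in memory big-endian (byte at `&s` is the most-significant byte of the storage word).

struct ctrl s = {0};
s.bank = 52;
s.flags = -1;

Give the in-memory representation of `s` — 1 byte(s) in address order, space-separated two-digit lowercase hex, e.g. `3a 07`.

d3

bank (6b) val=52 bits=0x34 at bit 2: 0xd0
flags (2b) val=-1 bits=0x3 at bit 0: 0xd3
word = 0xd3 → big-endian bytes:
  [0]=0xd3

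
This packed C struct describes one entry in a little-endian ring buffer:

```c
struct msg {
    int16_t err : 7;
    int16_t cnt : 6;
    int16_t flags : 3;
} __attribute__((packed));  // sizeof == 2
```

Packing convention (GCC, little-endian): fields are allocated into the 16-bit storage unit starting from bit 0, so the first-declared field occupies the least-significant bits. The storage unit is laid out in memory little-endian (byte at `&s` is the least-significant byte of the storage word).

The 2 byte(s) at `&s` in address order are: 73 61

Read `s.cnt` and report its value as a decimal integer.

2

[0]=0x73 [1]=0x61 (little-endian) → word 0x6173
err [0+:7] = (word>>0) & 0x7f = 115
cnt [7+:6] = (word>>7) & 0x3f = 2  ←
flags [13+:3] = (word>>13) & 0x7 = 3
cnt signed 6b, MSB=0: value = 2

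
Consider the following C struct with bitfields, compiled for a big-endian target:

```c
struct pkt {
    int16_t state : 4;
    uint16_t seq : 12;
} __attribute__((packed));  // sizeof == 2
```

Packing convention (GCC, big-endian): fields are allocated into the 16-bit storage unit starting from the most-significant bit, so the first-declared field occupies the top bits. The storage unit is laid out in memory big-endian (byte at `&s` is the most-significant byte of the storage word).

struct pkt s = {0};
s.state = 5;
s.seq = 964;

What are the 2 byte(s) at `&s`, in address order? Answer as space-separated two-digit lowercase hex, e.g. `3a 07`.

[12+:4] state=5 & 0xf = 0x5; word=0x5000
[0+:12] seq=964 & 0xfff = 0x3c4; word=0x53c4
word = 0x53c4 → big-endian bytes:
  [0]=0x53  [1]=0xc4

53 c4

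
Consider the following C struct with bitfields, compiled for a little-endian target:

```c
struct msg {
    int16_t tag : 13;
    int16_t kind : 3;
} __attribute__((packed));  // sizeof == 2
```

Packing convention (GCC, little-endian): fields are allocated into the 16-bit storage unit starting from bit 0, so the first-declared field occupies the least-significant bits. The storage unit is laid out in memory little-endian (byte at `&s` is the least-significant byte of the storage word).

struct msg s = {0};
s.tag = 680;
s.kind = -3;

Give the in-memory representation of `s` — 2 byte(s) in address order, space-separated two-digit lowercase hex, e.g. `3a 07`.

a8 a2

tag (13b) val=680 bits=0x2a8 at bit 0: 0x02a8
kind (3b) val=-3 bits=0x5 at bit 13: 0xa2a8
word = 0xa2a8 → little-endian bytes:
  [0]=0xa8  [1]=0xa2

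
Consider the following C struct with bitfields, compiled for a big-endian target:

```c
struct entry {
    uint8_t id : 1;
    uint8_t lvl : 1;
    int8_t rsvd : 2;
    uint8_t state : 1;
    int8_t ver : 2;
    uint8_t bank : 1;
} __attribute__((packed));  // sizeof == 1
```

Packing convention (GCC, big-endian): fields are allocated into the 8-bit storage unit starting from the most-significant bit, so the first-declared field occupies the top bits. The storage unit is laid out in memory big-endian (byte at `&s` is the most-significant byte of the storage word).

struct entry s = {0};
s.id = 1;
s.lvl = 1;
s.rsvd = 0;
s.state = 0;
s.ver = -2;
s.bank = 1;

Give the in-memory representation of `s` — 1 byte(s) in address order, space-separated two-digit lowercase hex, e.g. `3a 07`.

id (1b) val=1 bits=0x1 at bit 7: 0x80
lvl (1b) val=1 bits=0x1 at bit 6: 0xc0
rsvd (2b) val=0 bits=0x0 at bit 4: 0xc0
state (1b) val=0 bits=0x0 at bit 3: 0xc0
ver (2b) val=-2 bits=0x2 at bit 1: 0xc4
bank (1b) val=1 bits=0x1 at bit 0: 0xc5
word = 0xc5 → big-endian bytes:
  [0]=0xc5

c5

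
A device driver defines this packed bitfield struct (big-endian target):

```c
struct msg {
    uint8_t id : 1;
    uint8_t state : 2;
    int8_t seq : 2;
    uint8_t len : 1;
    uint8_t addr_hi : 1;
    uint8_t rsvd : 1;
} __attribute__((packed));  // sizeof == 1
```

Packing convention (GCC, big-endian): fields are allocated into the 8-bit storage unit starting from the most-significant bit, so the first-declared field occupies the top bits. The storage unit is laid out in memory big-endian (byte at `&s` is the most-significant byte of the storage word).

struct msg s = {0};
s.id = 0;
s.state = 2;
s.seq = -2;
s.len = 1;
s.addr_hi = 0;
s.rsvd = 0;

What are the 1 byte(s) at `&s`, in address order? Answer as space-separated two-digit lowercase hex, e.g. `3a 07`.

54

id (1b) val=0 bits=0x0 at bit 7: 0x00
state (2b) val=2 bits=0x2 at bit 5: 0x40
seq (2b) val=-2 bits=0x2 at bit 3: 0x50
len (1b) val=1 bits=0x1 at bit 2: 0x54
addr_hi (1b) val=0 bits=0x0 at bit 1: 0x54
rsvd (1b) val=0 bits=0x0 at bit 0: 0x54
word = 0x54 → big-endian bytes:
  [0]=0x54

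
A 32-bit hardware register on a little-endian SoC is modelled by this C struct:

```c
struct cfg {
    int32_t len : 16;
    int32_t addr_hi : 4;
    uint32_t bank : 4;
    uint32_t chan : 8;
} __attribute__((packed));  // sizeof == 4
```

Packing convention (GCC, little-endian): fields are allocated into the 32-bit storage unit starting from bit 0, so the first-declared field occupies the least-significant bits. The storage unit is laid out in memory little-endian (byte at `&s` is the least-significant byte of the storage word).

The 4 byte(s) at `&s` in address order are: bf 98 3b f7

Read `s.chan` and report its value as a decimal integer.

[0]=0xbf [1]=0x98 [2]=0x3b [3]=0xf7 (little-endian) → word 0xf73b98bf
len:16 @ bit 0 → (0xf73b98bf>>0)&0xffff = 0x98bf
addr_hi:4 @ bit 16 → (0xf73b98bf>>16)&0xf = 0xb
bank:4 @ bit 20 → (0xf73b98bf>>20)&0xf = 0x3
chan:8 @ bit 24 → (0xf73b98bf>>24)&0xff = 0xf7  ←

247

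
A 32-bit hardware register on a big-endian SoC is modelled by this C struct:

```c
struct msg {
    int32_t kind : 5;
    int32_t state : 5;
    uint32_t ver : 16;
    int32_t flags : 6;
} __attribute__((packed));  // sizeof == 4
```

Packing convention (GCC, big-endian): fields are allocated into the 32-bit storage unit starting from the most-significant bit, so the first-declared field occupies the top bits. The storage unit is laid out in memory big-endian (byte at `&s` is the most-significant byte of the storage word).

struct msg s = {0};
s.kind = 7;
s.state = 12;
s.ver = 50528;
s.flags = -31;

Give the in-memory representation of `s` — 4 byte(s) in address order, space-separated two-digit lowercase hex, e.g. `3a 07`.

3b 31 58 21

kind (5b) val=7 bits=0x7 at bit 27: 0x38000000
state (5b) val=12 bits=0xc at bit 22: 0x3b000000
ver (16b) val=50528 bits=0xc560 at bit 6: 0x3b315800
flags (6b) val=-31 bits=0x21 at bit 0: 0x3b315821
word = 0x3b315821 → big-endian bytes:
  [0]=0x3b  [1]=0x31  [2]=0x58  [3]=0x21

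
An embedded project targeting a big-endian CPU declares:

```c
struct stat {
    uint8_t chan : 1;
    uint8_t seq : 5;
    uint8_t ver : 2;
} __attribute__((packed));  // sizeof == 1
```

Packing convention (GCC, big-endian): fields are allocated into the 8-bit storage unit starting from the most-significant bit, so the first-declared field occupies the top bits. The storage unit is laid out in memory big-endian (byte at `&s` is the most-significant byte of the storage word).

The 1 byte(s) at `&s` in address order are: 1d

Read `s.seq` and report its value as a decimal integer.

7

[0]=0x1d (big-endian) → word 0x1d
chan [7+:1] = (word>>7) & 0x1 = 0
seq [2+:5] = (word>>2) & 0x1f = 7  ←
ver [0+:2] = (word>>0) & 0x3 = 1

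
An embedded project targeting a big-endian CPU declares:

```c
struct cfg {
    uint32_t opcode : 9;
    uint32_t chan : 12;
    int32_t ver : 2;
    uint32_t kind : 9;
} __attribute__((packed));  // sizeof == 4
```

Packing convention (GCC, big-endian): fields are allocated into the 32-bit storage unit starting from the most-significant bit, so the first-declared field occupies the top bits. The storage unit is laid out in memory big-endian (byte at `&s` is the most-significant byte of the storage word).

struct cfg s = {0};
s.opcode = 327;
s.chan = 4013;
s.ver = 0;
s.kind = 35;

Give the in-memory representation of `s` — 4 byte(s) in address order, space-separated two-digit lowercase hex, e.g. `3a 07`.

opcode:9 = 327 → 0x147 << 23 → word 0xa3800000
chan:12 = 4013 → 0xfad << 11 → word 0xa3fd6800
ver:2 = 0 → 0x0 << 9 → word 0xa3fd6800
kind:9 = 35 → 0x23 << 0 → word 0xa3fd6823
word = 0xa3fd6823 → big-endian bytes:
  [0]=0xa3  [1]=0xfd  [2]=0x68  [3]=0x23

a3 fd 68 23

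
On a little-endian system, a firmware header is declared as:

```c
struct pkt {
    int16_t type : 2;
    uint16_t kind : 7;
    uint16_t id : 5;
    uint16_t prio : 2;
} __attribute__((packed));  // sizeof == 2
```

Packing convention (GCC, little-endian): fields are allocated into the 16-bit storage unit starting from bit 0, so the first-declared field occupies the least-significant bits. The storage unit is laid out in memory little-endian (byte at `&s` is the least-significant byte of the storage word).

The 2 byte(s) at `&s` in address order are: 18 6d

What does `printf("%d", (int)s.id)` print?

22

[0]=0x18 [1]=0x6d (little-endian) → word 0x6d18
type:2 @ bit 0 → (0x6d18>>0)&0x3 = 0x0
kind:7 @ bit 2 → (0x6d18>>2)&0x7f = 0x46
id:5 @ bit 9 → (0x6d18>>9)&0x1f = 0x16  ←
prio:2 @ bit 14 → (0x6d18>>14)&0x3 = 0x1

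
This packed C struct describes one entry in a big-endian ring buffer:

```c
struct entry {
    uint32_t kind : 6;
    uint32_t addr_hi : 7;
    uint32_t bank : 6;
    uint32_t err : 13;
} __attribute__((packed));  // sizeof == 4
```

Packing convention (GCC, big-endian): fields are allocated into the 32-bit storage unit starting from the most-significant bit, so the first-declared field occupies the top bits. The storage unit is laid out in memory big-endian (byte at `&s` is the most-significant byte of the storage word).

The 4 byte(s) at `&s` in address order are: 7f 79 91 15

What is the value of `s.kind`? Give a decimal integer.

31

[0]=0x7f [1]=0x79 [2]=0x91 [3]=0x15 (big-endian) → word 0x7f799115
kind:6 @ bit 26 → (0x7f799115>>26)&0x3f = 0x1f  ←
addr_hi:7 @ bit 19 → (0x7f799115>>19)&0x7f = 0x6f
bank:6 @ bit 13 → (0x7f799115>>13)&0x3f = 0xc
err:13 @ bit 0 → (0x7f799115>>0)&0x1fff = 0x1115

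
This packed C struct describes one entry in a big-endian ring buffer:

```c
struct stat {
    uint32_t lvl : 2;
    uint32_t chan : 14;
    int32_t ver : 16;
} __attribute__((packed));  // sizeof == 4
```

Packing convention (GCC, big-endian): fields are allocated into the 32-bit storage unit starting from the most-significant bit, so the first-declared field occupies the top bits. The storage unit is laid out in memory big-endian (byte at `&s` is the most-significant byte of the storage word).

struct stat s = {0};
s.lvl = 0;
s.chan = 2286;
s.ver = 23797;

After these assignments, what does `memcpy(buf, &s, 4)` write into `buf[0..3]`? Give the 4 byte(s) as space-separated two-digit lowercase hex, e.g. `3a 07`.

08 ee 5c f5

lvl (2b) val=0 bits=0x0 at bit 30: 0x00000000
chan (14b) val=2286 bits=0x8ee at bit 16: 0x08ee0000
ver (16b) val=23797 bits=0x5cf5 at bit 0: 0x08ee5cf5
word = 0x08ee5cf5 → big-endian bytes:
  [0]=0x08  [1]=0xee  [2]=0x5c  [3]=0xf5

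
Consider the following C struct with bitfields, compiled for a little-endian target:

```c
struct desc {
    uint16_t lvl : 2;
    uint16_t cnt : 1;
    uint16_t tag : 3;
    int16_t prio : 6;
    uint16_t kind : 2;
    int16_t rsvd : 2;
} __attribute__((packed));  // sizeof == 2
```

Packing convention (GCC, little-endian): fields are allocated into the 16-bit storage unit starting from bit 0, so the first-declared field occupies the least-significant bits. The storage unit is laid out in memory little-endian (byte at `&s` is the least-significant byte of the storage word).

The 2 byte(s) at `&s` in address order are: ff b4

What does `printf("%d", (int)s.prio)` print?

[0]=0xff [1]=0xb4 (little-endian) → word 0xb4ff
lvl [0+:2] = (word>>0) & 0x3 = 3
cnt [2+:1] = (word>>2) & 0x1 = 1
tag [3+:3] = (word>>3) & 0x7 = 7
prio [6+:6] = (word>>6) & 0x3f = 19  ←
kind [12+:2] = (word>>12) & 0x3 = 3
rsvd [14+:2] = (word>>14) & 0x3 = 2
prio signed 6b, MSB=0: value = 19

19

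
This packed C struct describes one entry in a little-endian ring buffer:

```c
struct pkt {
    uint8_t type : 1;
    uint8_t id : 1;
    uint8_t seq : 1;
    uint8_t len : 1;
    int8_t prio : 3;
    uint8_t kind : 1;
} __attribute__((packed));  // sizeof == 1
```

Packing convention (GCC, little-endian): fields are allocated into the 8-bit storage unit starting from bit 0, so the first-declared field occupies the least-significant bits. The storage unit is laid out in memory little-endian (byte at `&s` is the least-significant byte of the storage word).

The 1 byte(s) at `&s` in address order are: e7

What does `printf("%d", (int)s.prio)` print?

[0]=0xe7 (little-endian) → word 0xe7
type [0+:1] = (word>>0) & 0x1 = 1
id [1+:1] = (word>>1) & 0x1 = 1
seq [2+:1] = (word>>2) & 0x1 = 1
len [3+:1] = (word>>3) & 0x1 = 0
prio [4+:3] = (word>>4) & 0x7 = 6  ←
kind [7+:1] = (word>>7) & 0x1 = 1
prio signed 3b, MSB=1: 6 - 8 = -2

-2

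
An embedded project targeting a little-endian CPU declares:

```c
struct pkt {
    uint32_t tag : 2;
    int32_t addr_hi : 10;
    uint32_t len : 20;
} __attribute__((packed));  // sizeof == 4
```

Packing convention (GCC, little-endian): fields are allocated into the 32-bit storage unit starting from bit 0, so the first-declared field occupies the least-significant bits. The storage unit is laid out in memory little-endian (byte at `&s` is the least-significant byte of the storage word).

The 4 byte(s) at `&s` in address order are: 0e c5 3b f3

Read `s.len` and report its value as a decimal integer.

996284

[0]=0x0e [1]=0xc5 [2]=0x3b [3]=0xf3 (little-endian) → word 0xf33bc50e
tag:2 @ bit 0 → (0xf33bc50e>>0)&0x3 = 0x2
addr_hi:10 @ bit 2 → (0xf33bc50e>>2)&0x3ff = 0x143
len:20 @ bit 12 → (0xf33bc50e>>12)&0xfffff = 0xf33bc  ←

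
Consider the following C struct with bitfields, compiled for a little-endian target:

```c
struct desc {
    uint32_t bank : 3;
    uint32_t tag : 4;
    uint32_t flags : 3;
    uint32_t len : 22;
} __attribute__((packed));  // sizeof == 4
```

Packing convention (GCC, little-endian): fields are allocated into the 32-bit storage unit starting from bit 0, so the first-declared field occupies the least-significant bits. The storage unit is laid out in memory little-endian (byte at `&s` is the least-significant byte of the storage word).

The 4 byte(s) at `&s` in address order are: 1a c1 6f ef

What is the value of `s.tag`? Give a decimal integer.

3

[0]=0x1a [1]=0xc1 [2]=0x6f [3]=0xef (little-endian) → word 0xef6fc11a
bank:3 @ bit 0 → (0xef6fc11a>>0)&0x7 = 0x2
tag:4 @ bit 3 → (0xef6fc11a>>3)&0xf = 0x3  ←
flags:3 @ bit 7 → (0xef6fc11a>>7)&0x7 = 0x2
len:22 @ bit 10 → (0xef6fc11a>>10)&0x3fffff = 0x3bdbf0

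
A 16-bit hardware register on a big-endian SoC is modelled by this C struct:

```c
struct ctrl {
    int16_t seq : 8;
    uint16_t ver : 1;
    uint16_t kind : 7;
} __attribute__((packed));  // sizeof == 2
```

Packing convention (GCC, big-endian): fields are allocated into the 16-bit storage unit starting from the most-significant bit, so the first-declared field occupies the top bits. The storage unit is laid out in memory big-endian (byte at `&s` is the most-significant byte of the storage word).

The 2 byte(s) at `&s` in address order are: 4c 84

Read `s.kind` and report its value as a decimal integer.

[0]=0x4c [1]=0x84 (big-endian) → word 0x4c84
seq:8 @ bit 8 → (0x4c84>>8)&0xff = 0x4c
ver:1 @ bit 7 → (0x4c84>>7)&0x1 = 0x1
kind:7 @ bit 0 → (0x4c84>>0)&0x7f = 0x4  ←

4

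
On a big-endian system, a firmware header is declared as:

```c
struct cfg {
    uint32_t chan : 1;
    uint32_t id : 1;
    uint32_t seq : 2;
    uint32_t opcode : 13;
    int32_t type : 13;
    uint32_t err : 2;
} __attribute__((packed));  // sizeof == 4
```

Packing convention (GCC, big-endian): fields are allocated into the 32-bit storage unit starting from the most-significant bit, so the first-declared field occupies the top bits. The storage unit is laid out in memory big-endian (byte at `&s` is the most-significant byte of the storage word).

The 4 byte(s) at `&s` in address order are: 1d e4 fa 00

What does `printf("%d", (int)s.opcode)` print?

[0]=0x1d [1]=0xe4 [2]=0xfa [3]=0x00 (big-endian) → word 0x1de4fa00
chan [31+:1] = (word>>31) & 0x1 = 0
id [30+:1] = (word>>30) & 0x1 = 0
seq [28+:2] = (word>>28) & 0x3 = 1
opcode [15+:13] = (word>>15) & 0x1fff = 7113  ←
type [2+:13] = (word>>2) & 0x1fff = 7808
err [0+:2] = (word>>0) & 0x3 = 0

7113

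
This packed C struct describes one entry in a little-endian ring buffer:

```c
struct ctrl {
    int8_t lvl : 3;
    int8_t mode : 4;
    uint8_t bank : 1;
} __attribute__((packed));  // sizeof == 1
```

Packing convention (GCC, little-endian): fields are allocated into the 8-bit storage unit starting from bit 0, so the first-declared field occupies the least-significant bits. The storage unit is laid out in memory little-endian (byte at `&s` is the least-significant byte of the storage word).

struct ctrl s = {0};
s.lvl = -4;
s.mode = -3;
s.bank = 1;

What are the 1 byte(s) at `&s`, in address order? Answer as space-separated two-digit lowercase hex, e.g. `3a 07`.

ec

lvl:3 = -4 → 0x4 << 0 → word 0x04
mode:4 = -3 → 0xd << 3 → word 0x6c
bank:1 = 1 → 0x1 << 7 → word 0xec
word = 0xec → little-endian bytes:
  [0]=0xec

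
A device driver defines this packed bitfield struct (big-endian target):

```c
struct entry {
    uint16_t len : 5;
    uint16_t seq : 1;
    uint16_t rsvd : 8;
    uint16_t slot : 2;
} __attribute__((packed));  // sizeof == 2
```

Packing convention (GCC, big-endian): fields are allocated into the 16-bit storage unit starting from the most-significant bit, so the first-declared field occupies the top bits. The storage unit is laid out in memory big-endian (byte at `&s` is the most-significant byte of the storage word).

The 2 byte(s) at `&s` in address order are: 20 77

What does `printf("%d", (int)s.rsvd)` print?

29

[0]=0x20 [1]=0x77 (big-endian) → word 0x2077
len [11+:5] = (word>>11) & 0x1f = 4
seq [10+:1] = (word>>10) & 0x1 = 0
rsvd [2+:8] = (word>>2) & 0xff = 29  ←
slot [0+:2] = (word>>0) & 0x3 = 3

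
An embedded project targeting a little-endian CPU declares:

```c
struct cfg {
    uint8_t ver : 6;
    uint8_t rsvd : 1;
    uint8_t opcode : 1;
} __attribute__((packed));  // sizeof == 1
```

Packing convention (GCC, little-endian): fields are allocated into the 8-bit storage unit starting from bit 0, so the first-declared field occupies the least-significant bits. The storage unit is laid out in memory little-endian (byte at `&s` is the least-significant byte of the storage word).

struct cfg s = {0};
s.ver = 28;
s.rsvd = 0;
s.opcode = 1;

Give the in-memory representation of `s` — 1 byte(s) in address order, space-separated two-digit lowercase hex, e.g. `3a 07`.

[0+:6] ver=28 & 0x3f = 0x1c; word=0x1c
[6+:1] rsvd=0 & 0x1 = 0x0; word=0x1c
[7+:1] opcode=1 & 0x1 = 0x1; word=0x9c
word = 0x9c → little-endian bytes:
  [0]=0x9c

9c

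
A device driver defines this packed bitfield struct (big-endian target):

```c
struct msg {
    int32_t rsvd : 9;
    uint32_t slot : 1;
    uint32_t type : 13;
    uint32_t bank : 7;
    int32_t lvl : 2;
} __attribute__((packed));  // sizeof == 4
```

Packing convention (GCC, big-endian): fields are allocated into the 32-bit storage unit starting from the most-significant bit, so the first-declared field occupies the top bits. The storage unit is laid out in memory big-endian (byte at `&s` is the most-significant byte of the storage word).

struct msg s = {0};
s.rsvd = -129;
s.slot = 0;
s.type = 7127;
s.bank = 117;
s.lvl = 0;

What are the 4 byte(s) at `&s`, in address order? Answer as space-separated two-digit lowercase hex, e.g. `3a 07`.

rsvd (9b) val=-129 bits=0x17f at bit 23: 0xbf800000
slot (1b) val=0 bits=0x0 at bit 22: 0xbf800000
type (13b) val=7127 bits=0x1bd7 at bit 9: 0xbfb7ae00
bank (7b) val=117 bits=0x75 at bit 2: 0xbfb7afd4
lvl (2b) val=0 bits=0x0 at bit 0: 0xbfb7afd4
word = 0xbfb7afd4 → big-endian bytes:
  [0]=0xbf  [1]=0xb7  [2]=0xaf  [3]=0xd4

bf b7 af d4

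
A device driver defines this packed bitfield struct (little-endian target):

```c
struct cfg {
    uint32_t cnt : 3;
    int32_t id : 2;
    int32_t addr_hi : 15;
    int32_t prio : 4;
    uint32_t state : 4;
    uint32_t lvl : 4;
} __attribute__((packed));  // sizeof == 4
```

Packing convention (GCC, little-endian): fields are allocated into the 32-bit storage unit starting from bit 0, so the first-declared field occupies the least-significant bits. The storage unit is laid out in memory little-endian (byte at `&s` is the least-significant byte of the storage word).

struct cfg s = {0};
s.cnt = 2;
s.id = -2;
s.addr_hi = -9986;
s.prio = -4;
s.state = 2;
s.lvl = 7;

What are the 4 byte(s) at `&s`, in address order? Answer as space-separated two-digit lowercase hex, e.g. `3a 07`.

cnt:3 = 2 → 0x2 << 0 → word 0x00000002
id:2 = -2 → 0x2 << 3 → word 0x00000012
addr_hi:15 = -9986 → 0x58fe << 5 → word 0x000b1fd2
prio:4 = -4 → 0xc << 20 → word 0x00cb1fd2
state:4 = 2 → 0x2 << 24 → word 0x02cb1fd2
lvl:4 = 7 → 0x7 << 28 → word 0x72cb1fd2
word = 0x72cb1fd2 → little-endian bytes:
  [0]=0xd2  [1]=0x1f  [2]=0xcb  [3]=0x72

d2 1f cb 72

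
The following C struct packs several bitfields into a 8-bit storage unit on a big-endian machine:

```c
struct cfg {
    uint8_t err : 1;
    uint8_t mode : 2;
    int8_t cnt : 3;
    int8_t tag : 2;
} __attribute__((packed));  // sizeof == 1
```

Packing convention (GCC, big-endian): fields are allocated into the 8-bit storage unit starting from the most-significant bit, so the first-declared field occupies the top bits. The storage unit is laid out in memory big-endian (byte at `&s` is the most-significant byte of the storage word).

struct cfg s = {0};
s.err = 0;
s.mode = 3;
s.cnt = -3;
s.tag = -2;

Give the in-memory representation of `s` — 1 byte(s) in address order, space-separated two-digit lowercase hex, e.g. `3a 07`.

[7+:1] err=0 & 0x1 = 0x0; word=0x00
[5+:2] mode=3 & 0x3 = 0x3; word=0x60
[2+:3] cnt=-3 & 0x7 = 0x5; word=0x74
[0+:2] tag=-2 & 0x3 = 0x2; word=0x76
word = 0x76 → big-endian bytes:
  [0]=0x76

76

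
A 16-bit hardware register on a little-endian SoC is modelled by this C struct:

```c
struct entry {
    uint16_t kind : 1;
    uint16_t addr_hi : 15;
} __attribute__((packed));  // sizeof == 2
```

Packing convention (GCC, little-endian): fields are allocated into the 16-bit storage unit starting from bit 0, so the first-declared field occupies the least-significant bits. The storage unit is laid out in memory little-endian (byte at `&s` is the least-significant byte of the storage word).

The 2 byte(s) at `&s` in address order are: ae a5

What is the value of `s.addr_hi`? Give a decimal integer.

[0]=0xae [1]=0xa5 (little-endian) → word 0xa5ae
kind:1 @ bit 0 → (0xa5ae>>0)&0x1 = 0x0
addr_hi:15 @ bit 1 → (0xa5ae>>1)&0x7fff = 0x52d7  ←

21207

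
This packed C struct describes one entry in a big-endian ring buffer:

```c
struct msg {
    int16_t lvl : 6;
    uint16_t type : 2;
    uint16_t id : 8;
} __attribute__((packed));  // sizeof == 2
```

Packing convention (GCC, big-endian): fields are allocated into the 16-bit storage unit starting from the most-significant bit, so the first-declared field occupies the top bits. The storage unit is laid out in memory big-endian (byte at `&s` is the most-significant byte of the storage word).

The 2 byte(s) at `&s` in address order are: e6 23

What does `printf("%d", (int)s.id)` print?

35

[0]=0xe6 [1]=0x23 (big-endian) → word 0xe623
lvl:6 @ bit 10 → (0xe623>>10)&0x3f = 0x39
type:2 @ bit 8 → (0xe623>>8)&0x3 = 0x2
id:8 @ bit 0 → (0xe623>>0)&0xff = 0x23  ←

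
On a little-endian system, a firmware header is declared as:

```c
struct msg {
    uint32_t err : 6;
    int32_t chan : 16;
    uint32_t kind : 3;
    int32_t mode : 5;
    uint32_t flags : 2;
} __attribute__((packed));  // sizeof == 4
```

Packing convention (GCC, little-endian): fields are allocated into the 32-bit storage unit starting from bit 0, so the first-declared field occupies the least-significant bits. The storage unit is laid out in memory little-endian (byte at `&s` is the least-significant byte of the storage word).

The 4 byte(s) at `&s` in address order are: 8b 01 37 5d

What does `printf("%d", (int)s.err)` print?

11

[0]=0x8b [1]=0x01 [2]=0x37 [3]=0x5d (little-endian) → word 0x5d37018b
err:6 @ bit 0 → (0x5d37018b>>0)&0x3f = 0xb  ←
chan:16 @ bit 6 → (0x5d37018b>>6)&0xffff = 0xdc06
kind:3 @ bit 22 → (0x5d37018b>>22)&0x7 = 0x4
mode:5 @ bit 25 → (0x5d37018b>>25)&0x1f = 0xe
flags:2 @ bit 30 → (0x5d37018b>>30)&0x3 = 0x1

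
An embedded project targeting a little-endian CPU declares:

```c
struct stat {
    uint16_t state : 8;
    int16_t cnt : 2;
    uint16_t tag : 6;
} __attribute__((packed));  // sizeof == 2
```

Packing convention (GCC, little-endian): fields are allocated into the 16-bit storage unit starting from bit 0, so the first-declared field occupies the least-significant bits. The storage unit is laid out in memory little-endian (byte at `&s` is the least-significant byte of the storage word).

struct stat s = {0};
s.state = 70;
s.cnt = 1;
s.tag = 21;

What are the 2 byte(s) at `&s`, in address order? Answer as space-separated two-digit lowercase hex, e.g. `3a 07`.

46 55

[0+:8] state=70 & 0xff = 0x46; word=0x0046
[8+:2] cnt=1 & 0x3 = 0x1; word=0x0146
[10+:6] tag=21 & 0x3f = 0x15; word=0x5546
word = 0x5546 → little-endian bytes:
  [0]=0x46  [1]=0x55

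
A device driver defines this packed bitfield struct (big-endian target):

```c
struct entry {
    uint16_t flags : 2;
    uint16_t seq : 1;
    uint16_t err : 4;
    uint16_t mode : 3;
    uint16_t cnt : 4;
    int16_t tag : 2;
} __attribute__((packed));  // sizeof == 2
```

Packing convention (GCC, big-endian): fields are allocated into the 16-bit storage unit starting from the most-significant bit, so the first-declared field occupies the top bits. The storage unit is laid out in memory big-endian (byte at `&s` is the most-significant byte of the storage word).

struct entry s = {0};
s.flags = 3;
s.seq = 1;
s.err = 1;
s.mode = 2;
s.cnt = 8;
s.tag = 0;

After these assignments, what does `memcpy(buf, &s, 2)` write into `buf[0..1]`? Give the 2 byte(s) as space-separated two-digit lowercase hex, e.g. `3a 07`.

flags:2 = 3 → 0x3 << 14 → word 0xc000
seq:1 = 1 → 0x1 << 13 → word 0xe000
err:4 = 1 → 0x1 << 9 → word 0xe200
mode:3 = 2 → 0x2 << 6 → word 0xe280
cnt:4 = 8 → 0x8 << 2 → word 0xe2a0
tag:2 = 0 → 0x0 << 0 → word 0xe2a0
word = 0xe2a0 → big-endian bytes:
  [0]=0xe2  [1]=0xa0

e2 a0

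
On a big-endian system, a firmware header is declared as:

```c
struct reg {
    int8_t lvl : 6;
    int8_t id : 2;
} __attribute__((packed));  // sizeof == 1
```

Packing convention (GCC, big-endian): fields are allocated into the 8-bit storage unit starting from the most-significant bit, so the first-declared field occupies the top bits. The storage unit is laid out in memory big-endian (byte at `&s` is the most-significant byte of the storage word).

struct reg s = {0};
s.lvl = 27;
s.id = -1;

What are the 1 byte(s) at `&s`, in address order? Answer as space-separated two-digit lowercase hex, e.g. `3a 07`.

6f

lvl:6 = 27 → 0x1b << 2 → word 0x6c
id:2 = -1 → 0x3 << 0 → word 0x6f
word = 0x6f → big-endian bytes:
  [0]=0x6f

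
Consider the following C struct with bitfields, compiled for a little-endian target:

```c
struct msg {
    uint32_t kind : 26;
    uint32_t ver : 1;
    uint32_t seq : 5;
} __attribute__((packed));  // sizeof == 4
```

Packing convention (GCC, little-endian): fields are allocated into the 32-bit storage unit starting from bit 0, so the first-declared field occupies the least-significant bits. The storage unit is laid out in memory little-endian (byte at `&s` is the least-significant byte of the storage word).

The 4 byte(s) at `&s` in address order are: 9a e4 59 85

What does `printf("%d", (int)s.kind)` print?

22668442

[0]=0x9a [1]=0xe4 [2]=0x59 [3]=0x85 (little-endian) → word 0x8559e49a
kind [0+:26] = (word>>0) & 0x3ffffff = 22668442  ←
ver [26+:1] = (word>>26) & 0x1 = 1
seq [27+:5] = (word>>27) & 0x1f = 16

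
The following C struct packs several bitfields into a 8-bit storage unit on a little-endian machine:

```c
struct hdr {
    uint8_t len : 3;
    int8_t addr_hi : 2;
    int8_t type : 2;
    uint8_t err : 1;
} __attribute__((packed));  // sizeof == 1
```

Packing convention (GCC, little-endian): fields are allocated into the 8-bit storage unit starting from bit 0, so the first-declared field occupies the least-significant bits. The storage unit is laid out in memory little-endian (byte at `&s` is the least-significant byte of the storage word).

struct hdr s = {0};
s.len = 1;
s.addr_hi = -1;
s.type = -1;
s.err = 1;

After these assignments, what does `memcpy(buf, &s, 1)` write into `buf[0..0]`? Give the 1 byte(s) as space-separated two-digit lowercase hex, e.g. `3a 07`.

f9

[0+:3] len=1 & 0x7 = 0x1; word=0x01
[3+:2] addr_hi=-1 & 0x3 = 0x3; word=0x19
[5+:2] type=-1 & 0x3 = 0x3; word=0x79
[7+:1] err=1 & 0x1 = 0x1; word=0xf9
word = 0xf9 → little-endian bytes:
  [0]=0xf9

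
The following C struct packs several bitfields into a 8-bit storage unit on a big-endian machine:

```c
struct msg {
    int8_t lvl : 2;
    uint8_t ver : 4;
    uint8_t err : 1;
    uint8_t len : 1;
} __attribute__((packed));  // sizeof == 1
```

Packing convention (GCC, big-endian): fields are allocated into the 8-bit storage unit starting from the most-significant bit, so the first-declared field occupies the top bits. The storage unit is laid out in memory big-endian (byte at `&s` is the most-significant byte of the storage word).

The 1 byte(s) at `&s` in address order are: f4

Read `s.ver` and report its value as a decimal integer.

13

[0]=0xf4 (big-endian) → word 0xf4
lvl:2 @ bit 6 → (0xf4>>6)&0x3 = 0x3
ver:4 @ bit 2 → (0xf4>>2)&0xf = 0xd  ←
err:1 @ bit 1 → (0xf4>>1)&0x1 = 0x0
len:1 @ bit 0 → (0xf4>>0)&0x1 = 0x0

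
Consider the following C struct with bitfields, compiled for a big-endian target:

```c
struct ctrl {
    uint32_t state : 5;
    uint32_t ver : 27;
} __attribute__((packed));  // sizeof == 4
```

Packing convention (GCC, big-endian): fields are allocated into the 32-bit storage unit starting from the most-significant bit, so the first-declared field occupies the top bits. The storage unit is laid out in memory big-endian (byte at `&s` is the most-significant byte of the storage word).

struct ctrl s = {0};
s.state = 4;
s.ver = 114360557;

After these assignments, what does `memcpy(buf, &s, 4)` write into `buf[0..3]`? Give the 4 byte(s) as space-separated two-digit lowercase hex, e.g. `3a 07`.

state:5 = 4 → 0x4 << 27 → word 0x20000000
ver:27 = 114360557 → 0x6d100ed << 0 → word 0x26d100ed
word = 0x26d100ed → big-endian bytes:
  [0]=0x26  [1]=0xd1  [2]=0x00  [3]=0xed

26 d1 00 ed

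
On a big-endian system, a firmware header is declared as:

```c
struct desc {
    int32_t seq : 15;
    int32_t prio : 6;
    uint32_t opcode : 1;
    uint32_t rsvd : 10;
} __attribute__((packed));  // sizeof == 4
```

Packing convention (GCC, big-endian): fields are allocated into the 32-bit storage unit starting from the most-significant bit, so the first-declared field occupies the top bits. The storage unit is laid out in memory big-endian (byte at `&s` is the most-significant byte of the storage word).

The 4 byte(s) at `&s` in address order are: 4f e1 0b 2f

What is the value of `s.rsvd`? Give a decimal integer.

[0]=0x4f [1]=0xe1 [2]=0x0b [3]=0x2f (big-endian) → word 0x4fe10b2f
seq:15 @ bit 17 → (0x4fe10b2f>>17)&0x7fff = 0x27f0
prio:6 @ bit 11 → (0x4fe10b2f>>11)&0x3f = 0x21
opcode:1 @ bit 10 → (0x4fe10b2f>>10)&0x1 = 0x0
rsvd:10 @ bit 0 → (0x4fe10b2f>>0)&0x3ff = 0x32f  ←

815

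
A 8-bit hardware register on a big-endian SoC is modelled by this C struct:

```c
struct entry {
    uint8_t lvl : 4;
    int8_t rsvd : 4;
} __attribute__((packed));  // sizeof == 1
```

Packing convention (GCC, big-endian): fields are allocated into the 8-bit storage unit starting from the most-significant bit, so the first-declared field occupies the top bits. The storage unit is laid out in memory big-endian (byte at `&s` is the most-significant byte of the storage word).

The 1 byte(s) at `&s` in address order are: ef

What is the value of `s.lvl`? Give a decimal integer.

[0]=0xef (big-endian) → word 0xef
lvl [4+:4] = (word>>4) & 0xf = 14  ←
rsvd [0+:4] = (word>>0) & 0xf = 15

14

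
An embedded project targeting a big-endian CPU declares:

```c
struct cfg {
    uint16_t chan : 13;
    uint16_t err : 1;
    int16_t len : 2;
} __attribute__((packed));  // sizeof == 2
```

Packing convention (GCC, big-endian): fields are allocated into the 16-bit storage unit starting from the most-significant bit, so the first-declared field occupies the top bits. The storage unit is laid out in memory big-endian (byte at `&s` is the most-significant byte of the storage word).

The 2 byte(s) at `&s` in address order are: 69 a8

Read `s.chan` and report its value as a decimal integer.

[0]=0x69 [1]=0xa8 (big-endian) → word 0x69a8
chan [3+:13] = (word>>3) & 0x1fff = 3381  ←
err [2+:1] = (word>>2) & 0x1 = 0
len [0+:2] = (word>>0) & 0x3 = 0

3381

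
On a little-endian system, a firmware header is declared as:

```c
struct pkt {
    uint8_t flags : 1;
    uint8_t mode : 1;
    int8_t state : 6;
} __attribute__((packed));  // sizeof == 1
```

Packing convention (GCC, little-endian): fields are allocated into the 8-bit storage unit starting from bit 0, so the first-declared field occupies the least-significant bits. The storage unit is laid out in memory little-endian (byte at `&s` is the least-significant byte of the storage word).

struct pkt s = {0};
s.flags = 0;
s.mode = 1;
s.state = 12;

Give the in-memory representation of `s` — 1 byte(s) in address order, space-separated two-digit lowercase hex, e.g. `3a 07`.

[0+:1] flags=0 & 0x1 = 0x0; word=0x00
[1+:1] mode=1 & 0x1 = 0x1; word=0x02
[2+:6] state=12 & 0x3f = 0xc; word=0x32
word = 0x32 → little-endian bytes:
  [0]=0x32

32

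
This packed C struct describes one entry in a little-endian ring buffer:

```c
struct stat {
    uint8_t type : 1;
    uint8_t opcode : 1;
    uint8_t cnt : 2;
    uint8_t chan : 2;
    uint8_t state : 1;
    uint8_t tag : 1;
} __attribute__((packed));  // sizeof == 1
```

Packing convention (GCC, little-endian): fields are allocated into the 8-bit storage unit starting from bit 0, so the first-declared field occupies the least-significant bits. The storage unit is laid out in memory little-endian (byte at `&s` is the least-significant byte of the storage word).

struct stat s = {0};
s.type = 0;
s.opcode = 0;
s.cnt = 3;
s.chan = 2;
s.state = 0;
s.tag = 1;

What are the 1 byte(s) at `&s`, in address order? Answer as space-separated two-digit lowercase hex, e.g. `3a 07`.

type:1 = 0 → 0x0 << 0 → word 0x00
opcode:1 = 0 → 0x0 << 1 → word 0x00
cnt:2 = 3 → 0x3 << 2 → word 0x0c
chan:2 = 2 → 0x2 << 4 → word 0x2c
state:1 = 0 → 0x0 << 6 → word 0x2c
tag:1 = 1 → 0x1 << 7 → word 0xac
word = 0xac → little-endian bytes:
  [0]=0xac

ac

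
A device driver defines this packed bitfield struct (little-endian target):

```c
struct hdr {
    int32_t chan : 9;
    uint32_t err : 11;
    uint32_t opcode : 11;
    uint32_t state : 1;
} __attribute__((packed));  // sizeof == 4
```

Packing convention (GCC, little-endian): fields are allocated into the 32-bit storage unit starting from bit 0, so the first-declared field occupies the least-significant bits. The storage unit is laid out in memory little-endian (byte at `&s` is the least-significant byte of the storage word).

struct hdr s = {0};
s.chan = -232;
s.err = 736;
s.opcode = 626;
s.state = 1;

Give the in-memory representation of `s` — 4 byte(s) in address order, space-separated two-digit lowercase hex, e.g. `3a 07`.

18 c1 25 a7

chan:9 = -232 → 0x118 << 0 → word 0x00000118
err:11 = 736 → 0x2e0 << 9 → word 0x0005c118
opcode:11 = 626 → 0x272 << 20 → word 0x2725c118
state:1 = 1 → 0x1 << 31 → word 0xa725c118
word = 0xa725c118 → little-endian bytes:
  [0]=0x18  [1]=0xc1  [2]=0x25  [3]=0xa7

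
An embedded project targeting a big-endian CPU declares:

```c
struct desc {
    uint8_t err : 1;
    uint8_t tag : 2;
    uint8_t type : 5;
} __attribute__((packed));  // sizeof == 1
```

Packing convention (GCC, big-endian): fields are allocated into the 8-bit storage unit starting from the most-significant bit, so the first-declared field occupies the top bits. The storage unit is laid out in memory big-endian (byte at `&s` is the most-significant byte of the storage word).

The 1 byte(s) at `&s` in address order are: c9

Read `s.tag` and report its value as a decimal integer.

[0]=0xc9 (big-endian) → word 0xc9
err:1 @ bit 7 → (0xc9>>7)&0x1 = 0x1
tag:2 @ bit 5 → (0xc9>>5)&0x3 = 0x2  ←
type:5 @ bit 0 → (0xc9>>0)&0x1f = 0x9

2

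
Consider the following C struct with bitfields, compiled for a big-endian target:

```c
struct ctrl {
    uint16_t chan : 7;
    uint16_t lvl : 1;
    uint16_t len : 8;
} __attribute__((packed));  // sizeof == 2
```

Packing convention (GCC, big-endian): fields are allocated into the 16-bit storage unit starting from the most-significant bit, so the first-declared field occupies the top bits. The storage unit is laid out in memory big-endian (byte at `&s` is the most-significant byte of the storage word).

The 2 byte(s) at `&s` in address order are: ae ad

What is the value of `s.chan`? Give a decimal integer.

[0]=0xae [1]=0xad (big-endian) → word 0xaead
chan:7 @ bit 9 → (0xaead>>9)&0x7f = 0x57  ←
lvl:1 @ bit 8 → (0xaead>>8)&0x1 = 0x0
len:8 @ bit 0 → (0xaead>>0)&0xff = 0xad

87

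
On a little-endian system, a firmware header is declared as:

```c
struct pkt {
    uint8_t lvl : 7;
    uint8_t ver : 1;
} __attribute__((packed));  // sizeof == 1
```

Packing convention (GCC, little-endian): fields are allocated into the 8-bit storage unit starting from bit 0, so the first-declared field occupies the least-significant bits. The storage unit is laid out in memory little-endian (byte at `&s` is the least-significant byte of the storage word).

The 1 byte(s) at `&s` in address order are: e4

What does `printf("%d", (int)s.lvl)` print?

[0]=0xe4 (little-endian) → word 0xe4
lvl:7 @ bit 0 → (0xe4>>0)&0x7f = 0x64  ←
ver:1 @ bit 7 → (0xe4>>7)&0x1 = 0x1

100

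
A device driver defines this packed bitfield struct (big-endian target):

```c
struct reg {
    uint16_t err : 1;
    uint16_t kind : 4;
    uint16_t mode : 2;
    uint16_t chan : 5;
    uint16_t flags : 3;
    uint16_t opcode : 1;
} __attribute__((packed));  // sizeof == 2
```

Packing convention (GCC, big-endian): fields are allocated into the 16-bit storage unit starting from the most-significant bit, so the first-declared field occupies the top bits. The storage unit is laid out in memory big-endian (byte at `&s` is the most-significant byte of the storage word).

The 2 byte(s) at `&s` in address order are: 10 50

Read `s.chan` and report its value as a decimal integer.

5

[0]=0x10 [1]=0x50 (big-endian) → word 0x1050
err:1 @ bit 15 → (0x1050>>15)&0x1 = 0x0
kind:4 @ bit 11 → (0x1050>>11)&0xf = 0x2
mode:2 @ bit 9 → (0x1050>>9)&0x3 = 0x0
chan:5 @ bit 4 → (0x1050>>4)&0x1f = 0x5  ←
flags:3 @ bit 1 → (0x1050>>1)&0x7 = 0x0
opcode:1 @ bit 0 → (0x1050>>0)&0x1 = 0x0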